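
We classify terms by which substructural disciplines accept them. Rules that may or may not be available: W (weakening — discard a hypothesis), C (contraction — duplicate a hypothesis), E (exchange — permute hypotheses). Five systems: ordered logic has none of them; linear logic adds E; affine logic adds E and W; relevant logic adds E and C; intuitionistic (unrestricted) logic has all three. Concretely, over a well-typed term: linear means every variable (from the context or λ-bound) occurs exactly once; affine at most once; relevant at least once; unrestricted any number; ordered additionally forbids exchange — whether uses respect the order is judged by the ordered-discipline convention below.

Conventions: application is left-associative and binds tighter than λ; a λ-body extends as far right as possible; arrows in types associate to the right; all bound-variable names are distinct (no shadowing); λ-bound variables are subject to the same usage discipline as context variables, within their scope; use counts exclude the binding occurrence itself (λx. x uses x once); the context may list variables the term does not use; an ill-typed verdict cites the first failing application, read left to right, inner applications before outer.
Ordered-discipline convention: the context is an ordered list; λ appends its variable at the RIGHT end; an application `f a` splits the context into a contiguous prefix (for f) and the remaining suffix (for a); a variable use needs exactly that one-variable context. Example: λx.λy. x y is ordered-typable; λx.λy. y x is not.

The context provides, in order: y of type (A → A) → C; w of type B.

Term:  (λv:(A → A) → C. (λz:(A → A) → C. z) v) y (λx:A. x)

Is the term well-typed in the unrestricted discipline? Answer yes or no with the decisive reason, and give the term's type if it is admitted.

yes — typability at C is all that's needed; term : C
use counts: y: 1×, w: 0×, v (bound): 1×, z (bound): 1×, x (bound): 1×
uses in reading order: z, v, y, x
typing: well-typed — term : C
summary: ordered ✗ | linear ✗ | affine ✓ | relevant ✗ | unrestricted ✓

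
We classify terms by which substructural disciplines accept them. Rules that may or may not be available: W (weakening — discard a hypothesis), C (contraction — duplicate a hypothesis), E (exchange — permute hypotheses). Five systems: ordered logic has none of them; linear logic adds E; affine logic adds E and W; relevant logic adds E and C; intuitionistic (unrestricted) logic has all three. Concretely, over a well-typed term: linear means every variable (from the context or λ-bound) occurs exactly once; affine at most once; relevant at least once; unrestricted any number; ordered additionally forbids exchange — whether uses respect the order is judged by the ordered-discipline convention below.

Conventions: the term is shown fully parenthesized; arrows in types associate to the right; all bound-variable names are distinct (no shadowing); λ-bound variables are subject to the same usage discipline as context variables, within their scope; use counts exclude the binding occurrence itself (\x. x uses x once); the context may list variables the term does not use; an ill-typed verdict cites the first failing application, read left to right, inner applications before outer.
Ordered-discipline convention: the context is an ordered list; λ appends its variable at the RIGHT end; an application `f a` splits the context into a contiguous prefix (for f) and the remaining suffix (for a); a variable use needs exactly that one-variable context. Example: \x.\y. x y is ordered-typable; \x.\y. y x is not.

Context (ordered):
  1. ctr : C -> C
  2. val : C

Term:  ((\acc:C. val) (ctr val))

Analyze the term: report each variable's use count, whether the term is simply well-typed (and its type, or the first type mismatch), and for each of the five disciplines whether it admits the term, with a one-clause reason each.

use counts: ctr: 1, val: 2, acc (λ-bound): 0
left-to-right use order: val, ctr, val
typing: well-typed — term : C
ordered ✗ (uses contraction: val ×2; unused: acc — weakening required)
linear ✗ (uses contraction: val ×2; unused: acc — weakening required)
affine ✗ (uses contraction: val ×2)
relevant ✗ (unused: acc — weakening required)
unrestricted ✓ (well-typed at C; no restrictions here)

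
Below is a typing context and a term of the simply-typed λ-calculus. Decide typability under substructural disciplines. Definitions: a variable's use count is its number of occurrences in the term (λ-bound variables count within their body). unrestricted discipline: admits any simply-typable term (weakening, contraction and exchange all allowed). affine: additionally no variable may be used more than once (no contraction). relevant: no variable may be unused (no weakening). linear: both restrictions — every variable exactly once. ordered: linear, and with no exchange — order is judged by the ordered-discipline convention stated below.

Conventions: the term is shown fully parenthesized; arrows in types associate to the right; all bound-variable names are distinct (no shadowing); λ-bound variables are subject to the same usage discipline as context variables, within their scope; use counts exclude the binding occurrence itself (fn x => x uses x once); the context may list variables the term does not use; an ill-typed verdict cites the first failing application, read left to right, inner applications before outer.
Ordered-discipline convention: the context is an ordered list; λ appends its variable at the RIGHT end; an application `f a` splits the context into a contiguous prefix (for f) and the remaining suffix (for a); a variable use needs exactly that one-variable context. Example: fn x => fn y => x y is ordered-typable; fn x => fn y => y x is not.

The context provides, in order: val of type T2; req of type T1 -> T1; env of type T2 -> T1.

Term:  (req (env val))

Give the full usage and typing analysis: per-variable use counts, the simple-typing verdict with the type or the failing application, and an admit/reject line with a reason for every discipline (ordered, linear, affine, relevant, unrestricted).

use counts: val=1; req=1; env=1
uses in reading order: req, env, val
typing: ✓ — T1
ordered: ✗, no contiguous prefix/suffix split fits req, env, val
linear: ✓, each of val, req, env used exactly once
affine: ✓, val, req, env: no repeats, contraction unneeded
relevant: ✓, val, req, env: all used, weakening unneeded
unrestricted: ✓, typability at T1 is all that's needed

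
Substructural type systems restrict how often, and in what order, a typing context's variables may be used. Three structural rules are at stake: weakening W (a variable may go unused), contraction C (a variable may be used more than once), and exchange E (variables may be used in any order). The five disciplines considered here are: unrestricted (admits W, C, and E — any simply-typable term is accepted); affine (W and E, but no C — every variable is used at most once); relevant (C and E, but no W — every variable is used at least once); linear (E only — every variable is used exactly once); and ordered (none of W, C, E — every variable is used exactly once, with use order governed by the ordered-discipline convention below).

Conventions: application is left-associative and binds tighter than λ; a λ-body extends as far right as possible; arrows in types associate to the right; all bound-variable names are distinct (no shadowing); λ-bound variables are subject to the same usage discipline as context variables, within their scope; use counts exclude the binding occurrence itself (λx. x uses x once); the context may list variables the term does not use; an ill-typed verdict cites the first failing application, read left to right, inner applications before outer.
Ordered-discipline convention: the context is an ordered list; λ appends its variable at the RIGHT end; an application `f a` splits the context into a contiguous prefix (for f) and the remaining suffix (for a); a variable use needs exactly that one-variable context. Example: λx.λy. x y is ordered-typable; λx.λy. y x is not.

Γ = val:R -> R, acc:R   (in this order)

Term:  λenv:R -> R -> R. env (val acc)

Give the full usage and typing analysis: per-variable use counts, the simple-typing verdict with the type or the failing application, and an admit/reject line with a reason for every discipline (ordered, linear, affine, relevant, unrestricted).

usage: val ×1; acc ×1; env (λ-bound) ×1
use order (left to right): env, val, acc
typing: well-typed at (R -> R -> R) -> R -> R
ordered ✗ (use order env, val, acc needs exchange)
linear ✓ (each of val, acc, env used exactly once)
affine ✓ (no duplicate uses among val, acc, env)
relevant ✓ (every one of val, acc, env appears)
unrestricted ✓ (simply typable at (R -> R -> R) -> R -> R; W, C, E all held)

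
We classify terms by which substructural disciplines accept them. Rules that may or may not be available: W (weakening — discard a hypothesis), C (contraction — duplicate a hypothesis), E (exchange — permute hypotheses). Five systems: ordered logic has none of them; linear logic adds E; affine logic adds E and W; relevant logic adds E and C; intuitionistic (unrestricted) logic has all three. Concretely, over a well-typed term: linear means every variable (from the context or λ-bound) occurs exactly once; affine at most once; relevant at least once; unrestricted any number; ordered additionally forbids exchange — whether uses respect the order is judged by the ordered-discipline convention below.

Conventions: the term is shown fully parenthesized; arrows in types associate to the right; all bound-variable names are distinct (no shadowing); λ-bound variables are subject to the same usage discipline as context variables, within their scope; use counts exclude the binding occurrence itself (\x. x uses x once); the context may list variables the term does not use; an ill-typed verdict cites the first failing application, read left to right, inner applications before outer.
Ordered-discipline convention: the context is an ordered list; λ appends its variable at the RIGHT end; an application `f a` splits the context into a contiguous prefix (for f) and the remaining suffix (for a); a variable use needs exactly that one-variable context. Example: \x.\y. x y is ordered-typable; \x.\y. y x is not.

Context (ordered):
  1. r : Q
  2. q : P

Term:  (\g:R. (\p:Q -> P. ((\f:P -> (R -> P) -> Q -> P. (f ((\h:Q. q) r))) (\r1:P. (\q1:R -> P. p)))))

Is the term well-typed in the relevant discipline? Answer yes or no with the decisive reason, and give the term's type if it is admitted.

no — g, h, r1, q1 left unused
use counts: r ×1; q ×1; g (λ-bound) ×0; p (λ-bound) ×1; f (λ-bound) ×1; h (λ-bound) ×0; r1 (λ-bound) ×0; q1 (λ-bound) ×0
order of uses: f, q, r, p
typing: well-typed at R -> (Q -> P) -> (R -> P) -> Q -> P
all disciplines: ordered ✗ · linear ✗ · affine ✓ · relevant ✗ · unrestricted ✓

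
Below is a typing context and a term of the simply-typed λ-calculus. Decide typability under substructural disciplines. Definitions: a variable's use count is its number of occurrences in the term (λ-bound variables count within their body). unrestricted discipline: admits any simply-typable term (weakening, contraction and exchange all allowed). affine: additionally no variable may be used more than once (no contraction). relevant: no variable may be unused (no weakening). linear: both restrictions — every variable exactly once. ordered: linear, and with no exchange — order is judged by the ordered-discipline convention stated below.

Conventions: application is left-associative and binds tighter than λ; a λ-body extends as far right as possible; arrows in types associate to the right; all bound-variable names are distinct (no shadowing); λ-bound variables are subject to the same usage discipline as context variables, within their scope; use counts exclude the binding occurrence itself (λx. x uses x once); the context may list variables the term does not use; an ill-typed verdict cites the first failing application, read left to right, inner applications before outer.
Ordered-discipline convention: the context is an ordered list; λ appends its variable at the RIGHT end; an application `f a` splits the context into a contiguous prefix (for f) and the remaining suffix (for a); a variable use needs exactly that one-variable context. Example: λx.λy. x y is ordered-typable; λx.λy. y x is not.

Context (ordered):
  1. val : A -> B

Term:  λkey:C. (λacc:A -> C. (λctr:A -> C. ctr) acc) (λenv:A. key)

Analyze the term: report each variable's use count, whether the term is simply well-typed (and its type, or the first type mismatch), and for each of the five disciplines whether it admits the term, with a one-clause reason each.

use counts: val=0, key [bound]=1, acc [bound]=1, ctr [bound]=1, env [bound]=0
use order (left to right): ctr, acc, key
typing: well-typed — term : C -> A -> C
ordered ✗ (val, env never used (weakening))
linear ✗ (val, env never used (weakening))
affine ✓ (at most one use each (val, key, acc, ctr, env))
relevant ✗ (val, env never used (weakening))
unrestricted ✓ (type-checks (C -> A -> C) and nothing is barred)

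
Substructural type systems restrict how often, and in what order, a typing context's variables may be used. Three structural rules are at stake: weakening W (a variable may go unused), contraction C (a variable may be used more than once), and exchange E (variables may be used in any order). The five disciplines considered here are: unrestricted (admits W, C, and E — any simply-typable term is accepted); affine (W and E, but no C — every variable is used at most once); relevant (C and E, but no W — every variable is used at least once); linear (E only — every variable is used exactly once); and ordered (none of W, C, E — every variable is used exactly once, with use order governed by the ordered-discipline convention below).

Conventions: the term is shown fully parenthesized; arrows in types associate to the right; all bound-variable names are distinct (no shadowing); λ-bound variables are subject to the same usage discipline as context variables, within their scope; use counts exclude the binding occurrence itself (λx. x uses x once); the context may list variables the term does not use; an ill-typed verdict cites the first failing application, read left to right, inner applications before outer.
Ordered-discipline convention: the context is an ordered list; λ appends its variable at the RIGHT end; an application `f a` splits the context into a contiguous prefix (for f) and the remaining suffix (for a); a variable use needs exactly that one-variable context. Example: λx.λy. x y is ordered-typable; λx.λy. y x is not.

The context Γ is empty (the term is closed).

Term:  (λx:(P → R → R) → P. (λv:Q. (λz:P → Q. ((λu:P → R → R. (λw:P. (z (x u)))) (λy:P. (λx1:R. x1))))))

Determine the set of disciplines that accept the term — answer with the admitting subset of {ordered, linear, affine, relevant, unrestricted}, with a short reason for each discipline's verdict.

admitted by: affine, unrestricted
counts: x (bound) ×1; v (bound) ×0; z (bound) ×1; u (bound) ×1; w (bound) ×0; y (bound) ×0; x1 (bound) ×1
order of uses: z, x, u, x1
typing: well-typed — term : ((P → R → R) → P) → Q → (P → Q) → P → Q
ordered: ✗ — unused: v, w, y — weakening required
linear: ✗ — unused: v, w, y — weakening required
affine: ✓ — x, v, z, u, w, y, x1: no repeats, contraction unneeded
relevant: ✗ — unused: v, w, y — weakening required
unrestricted: ✓ — typability at ((P → R → R) → P) → Q → (P → Q) → P → Q is all that's needed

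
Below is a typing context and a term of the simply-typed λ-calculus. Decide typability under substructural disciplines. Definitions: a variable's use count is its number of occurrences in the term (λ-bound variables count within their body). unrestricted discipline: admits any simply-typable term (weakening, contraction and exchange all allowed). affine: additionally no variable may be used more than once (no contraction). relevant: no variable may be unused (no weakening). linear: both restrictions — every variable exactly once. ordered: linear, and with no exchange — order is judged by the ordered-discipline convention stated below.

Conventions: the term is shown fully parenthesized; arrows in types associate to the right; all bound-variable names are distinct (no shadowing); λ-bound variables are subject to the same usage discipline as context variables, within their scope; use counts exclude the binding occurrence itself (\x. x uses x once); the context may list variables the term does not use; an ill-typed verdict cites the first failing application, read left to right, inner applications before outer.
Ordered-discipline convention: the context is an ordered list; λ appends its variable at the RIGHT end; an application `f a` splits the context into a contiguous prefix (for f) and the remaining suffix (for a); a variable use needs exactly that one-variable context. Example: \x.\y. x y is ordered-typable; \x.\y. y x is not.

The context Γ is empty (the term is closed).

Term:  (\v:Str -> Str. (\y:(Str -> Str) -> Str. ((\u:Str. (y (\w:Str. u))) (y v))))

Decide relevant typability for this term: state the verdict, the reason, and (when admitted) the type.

no — w never used (weakening)
variable uses: v (λ-bound) ×1, y (λ-bound) ×2, u (λ-bound) ×1, w (λ-bound) ×0
order of uses: y, u, y, v
typing: the term checks, with type (Str -> Str) -> ((Str -> Str) -> Str) -> Str
per-discipline verdicts: ordered ✗; linear ✗; affine ✗; relevant ✗; unrestricted ✓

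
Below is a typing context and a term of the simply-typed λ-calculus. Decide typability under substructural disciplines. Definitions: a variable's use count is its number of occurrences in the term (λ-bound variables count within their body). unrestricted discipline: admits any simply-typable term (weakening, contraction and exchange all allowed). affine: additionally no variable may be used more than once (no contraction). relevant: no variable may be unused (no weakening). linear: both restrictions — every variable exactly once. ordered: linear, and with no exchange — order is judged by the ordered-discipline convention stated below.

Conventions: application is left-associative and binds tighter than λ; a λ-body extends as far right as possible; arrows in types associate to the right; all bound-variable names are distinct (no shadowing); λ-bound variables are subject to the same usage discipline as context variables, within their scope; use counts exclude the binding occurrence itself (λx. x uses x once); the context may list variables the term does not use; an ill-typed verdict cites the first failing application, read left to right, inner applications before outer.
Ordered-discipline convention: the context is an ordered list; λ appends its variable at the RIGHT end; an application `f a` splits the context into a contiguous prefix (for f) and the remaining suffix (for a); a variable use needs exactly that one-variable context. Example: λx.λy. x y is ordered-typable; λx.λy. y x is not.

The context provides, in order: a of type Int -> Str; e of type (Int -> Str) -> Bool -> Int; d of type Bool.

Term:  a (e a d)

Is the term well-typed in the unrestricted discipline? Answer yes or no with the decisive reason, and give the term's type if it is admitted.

yes — type-checks (Str) and nothing is barred; term : Str
variable uses: a: 2, e: 1, d: 1
use order (left to right): a, e, a, d
typing: the term checks, with type Str
per-discipline verdicts: ordered ✗; linear ✗; affine ✗; relevant ✓; unrestricted ✓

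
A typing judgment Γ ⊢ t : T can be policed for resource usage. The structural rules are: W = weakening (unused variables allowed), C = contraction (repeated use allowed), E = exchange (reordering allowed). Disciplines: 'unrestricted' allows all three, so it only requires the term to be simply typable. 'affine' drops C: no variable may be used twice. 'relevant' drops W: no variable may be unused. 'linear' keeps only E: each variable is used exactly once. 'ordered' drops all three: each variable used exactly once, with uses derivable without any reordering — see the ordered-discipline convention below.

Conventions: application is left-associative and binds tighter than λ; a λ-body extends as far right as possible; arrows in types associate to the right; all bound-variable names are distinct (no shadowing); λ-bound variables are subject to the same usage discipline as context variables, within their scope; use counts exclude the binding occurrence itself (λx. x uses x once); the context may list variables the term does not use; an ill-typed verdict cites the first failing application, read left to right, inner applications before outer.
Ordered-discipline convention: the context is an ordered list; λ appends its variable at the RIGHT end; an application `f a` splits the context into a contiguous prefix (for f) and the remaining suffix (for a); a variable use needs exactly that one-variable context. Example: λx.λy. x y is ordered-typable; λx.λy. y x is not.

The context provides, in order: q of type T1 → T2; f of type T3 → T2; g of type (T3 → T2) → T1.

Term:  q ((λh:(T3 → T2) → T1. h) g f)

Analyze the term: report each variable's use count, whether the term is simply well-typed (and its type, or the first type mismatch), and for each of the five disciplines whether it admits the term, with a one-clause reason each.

usage: q ×1, f ×1, g ×1, h (bound) ×1
uses in reading order: q, h, g, f
typing: the term checks, with type T2
ordered: ✗ — no contiguous prefix/suffix split fits q, h, g, f
linear: ✓ — each of q, f, g, h used exactly once
affine: ✓ — q, f, g, h: no repeats, contraction unneeded
relevant: ✓ — at least one use each (q, f, g, h)
unrestricted: ✓ — typability at T2 is all that's needed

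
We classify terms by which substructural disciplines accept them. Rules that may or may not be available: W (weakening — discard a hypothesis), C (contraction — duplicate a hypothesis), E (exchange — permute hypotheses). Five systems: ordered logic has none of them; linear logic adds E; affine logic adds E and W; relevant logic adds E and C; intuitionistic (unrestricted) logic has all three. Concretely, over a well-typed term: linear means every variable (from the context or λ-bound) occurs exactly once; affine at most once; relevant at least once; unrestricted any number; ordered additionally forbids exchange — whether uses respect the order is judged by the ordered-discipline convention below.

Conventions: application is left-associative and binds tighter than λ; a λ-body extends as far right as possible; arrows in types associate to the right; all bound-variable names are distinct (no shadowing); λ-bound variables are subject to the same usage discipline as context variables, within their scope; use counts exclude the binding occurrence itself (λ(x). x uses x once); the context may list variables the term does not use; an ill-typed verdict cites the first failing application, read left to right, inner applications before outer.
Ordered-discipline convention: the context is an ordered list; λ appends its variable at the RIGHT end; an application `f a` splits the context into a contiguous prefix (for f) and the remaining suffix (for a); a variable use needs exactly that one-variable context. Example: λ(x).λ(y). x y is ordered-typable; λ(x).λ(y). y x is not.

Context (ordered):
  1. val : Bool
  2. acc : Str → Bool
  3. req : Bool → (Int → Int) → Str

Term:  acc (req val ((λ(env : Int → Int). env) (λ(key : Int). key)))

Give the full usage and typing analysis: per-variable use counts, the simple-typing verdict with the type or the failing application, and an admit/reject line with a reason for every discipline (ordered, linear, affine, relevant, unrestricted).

counts: val=1, acc=1, req=1, env (λ-bound)=1, key (λ-bound)=1
left-to-right use order: acc, req, val, env, key
typing: ✓ — Bool
ordered: ✗, use order acc, req, val, env, key needs exchange
linear: ✓, single use per variable (val, acc, req, env, key)
affine: ✓, none of val, acc, req, env, key used more than once
relevant: ✓, at least one use each (val, acc, req, env, key)
unrestricted: ✓, well-typed at Bool; no restrictions here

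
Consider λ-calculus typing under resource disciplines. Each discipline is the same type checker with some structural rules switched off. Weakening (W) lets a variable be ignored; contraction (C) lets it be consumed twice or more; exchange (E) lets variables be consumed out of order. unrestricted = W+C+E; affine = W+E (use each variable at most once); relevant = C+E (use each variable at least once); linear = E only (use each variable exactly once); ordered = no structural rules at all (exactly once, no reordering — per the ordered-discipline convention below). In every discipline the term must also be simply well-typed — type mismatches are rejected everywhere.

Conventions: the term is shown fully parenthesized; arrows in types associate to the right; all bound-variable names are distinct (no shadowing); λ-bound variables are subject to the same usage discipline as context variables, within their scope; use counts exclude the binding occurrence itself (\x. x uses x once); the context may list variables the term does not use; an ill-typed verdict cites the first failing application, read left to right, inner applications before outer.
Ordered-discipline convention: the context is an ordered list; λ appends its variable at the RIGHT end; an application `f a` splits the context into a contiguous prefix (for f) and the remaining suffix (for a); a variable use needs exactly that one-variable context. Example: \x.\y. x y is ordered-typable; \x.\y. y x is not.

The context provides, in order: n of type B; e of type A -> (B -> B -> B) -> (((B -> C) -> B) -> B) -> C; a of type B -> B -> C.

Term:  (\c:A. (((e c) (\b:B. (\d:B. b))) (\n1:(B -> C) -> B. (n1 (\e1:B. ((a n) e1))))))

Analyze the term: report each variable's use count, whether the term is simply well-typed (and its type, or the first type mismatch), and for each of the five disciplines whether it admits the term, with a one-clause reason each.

variable uses: n: 1, e: 1, a: 1, c (λ-bound): 1, b (λ-bound): 1, d (λ-bound): 0, n1 (λ-bound): 1, e1 (λ-bound): 1
use order (left to right): e, c, b, n1, a, n, e1
typing: well-typed at A -> C
ordered: ✗, unused: d — weakening required
linear: ✗, unused: d — weakening required
affine: ✓, no duplicate uses among n, e, a, c, b, d, n1, e1
relevant: ✗, unused: d — weakening required
unrestricted: ✓, type-checks (A -> C) and nothing is barred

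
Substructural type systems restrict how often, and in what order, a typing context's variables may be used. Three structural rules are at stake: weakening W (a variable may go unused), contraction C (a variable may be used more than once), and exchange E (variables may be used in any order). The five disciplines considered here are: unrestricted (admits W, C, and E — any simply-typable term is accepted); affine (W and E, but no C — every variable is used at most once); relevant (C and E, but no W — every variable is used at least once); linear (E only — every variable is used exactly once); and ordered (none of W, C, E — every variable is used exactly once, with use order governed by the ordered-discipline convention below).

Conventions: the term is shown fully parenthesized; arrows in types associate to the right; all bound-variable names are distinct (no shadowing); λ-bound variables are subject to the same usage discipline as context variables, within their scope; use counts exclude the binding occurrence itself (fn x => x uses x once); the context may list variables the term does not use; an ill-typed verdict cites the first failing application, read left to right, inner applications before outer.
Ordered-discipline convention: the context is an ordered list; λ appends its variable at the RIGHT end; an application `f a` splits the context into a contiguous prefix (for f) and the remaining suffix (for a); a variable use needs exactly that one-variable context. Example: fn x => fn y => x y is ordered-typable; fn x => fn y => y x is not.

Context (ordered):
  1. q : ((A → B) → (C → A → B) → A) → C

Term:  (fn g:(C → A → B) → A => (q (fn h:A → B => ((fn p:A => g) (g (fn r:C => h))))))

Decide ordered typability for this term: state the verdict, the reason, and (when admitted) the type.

no — repeated use of g ×2; unused: p, r — weakening required
use counts: q=1; g (λ-bound)=2; h (λ-bound)=1; p (λ-bound)=0; r (λ-bound)=0
order of uses: q, g, g, h
typing: the term checks, with type ((C → A → B) → A) → C
all disciplines: ordered ✗ · linear ✗ · affine ✗ · relevant ✗ · unrestricted ✓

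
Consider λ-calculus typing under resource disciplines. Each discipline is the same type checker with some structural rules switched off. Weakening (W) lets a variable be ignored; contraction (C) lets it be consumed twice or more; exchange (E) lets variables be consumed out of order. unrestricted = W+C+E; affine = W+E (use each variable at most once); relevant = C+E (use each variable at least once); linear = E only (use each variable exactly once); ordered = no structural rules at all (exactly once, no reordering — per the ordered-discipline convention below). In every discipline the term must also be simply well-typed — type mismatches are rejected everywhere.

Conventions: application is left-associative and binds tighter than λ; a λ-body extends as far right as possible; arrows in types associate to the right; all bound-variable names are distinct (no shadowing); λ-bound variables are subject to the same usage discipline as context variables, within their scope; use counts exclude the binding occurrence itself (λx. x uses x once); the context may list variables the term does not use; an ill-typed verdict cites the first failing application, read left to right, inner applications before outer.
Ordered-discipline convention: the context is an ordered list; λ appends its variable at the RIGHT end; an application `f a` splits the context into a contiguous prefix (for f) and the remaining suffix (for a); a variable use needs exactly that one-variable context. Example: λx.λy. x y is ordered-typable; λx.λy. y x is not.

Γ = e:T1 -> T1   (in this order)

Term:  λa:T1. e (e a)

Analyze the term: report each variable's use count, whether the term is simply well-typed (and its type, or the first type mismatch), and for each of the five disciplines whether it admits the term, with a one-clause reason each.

counts: e=2; a [bound]=1
uses in reading order: e, e, a
typing: well-typed — term : T1 -> T1
ordered: ✗, needs contraction — e ×2
linear: ✗, needs contraction — e ×2
affine: ✗, needs contraction — e ×2
relevant: ✓, every one of e, a appears
unrestricted: ✓, simply typable at T1 -> T1; W, C, E all held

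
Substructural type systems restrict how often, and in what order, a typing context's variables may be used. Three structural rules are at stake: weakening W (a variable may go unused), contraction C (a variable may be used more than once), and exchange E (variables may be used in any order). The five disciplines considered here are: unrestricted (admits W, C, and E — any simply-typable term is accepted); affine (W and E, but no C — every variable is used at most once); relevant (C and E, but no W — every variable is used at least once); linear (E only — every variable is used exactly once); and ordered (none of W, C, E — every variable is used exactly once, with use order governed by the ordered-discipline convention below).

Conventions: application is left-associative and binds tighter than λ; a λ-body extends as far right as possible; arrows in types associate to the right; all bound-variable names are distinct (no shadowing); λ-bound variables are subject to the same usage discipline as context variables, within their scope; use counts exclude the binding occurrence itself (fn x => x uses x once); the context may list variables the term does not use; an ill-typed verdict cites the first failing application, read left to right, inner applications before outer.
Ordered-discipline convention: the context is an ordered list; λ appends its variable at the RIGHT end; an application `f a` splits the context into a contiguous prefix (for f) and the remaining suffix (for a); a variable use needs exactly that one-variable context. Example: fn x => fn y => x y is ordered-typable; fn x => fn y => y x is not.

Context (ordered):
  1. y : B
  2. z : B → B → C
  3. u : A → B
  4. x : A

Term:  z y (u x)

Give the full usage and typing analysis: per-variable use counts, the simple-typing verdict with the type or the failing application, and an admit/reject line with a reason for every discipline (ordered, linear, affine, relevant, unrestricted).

variable uses: y=1; z=1; u=1; x=1
left-to-right use order: z, y, u, x
typing: ✓ — C
ordered: ✗, use order z, y, u, x needs exchange
linear: ✓, exactly-once usage across y, z, u, x
affine: ✓, none of y, z, u, x used more than once
relevant: ✓, every one of y, z, u, x appears
unrestricted: ✓, well-typed at C; no restrictions here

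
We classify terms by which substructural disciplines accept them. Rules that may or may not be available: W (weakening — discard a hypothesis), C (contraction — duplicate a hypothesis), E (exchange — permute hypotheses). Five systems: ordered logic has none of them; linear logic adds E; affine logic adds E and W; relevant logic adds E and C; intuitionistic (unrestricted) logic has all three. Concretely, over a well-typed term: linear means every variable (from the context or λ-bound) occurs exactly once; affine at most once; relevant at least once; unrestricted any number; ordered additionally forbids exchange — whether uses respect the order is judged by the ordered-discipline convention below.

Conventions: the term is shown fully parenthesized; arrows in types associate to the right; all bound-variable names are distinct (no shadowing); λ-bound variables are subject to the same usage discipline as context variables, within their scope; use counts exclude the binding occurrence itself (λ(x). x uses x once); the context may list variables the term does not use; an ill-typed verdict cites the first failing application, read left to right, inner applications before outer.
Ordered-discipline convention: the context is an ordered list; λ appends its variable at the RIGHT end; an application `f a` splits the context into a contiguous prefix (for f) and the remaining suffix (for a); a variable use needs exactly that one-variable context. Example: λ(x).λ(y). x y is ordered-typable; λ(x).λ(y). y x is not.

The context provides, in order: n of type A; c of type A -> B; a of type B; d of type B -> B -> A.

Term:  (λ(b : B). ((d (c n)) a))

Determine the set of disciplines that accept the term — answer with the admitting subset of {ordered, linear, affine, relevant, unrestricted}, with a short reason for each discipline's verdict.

accepted by: affine, unrestricted
variable uses: n: 1, c: 1, a: 1, d: 1, b [bound]: 0
use order (left to right): d, c, n, a
typing: well-typed — term : B -> A
ordered: ✗, needs weakening: b unused
linear: ✗, needs weakening: b unused
affine: ✓, at most one use each (n, c, a, d, b)
relevant: ✗, needs weakening: b unused
unrestricted: ✓, typability at B -> A is all that's needed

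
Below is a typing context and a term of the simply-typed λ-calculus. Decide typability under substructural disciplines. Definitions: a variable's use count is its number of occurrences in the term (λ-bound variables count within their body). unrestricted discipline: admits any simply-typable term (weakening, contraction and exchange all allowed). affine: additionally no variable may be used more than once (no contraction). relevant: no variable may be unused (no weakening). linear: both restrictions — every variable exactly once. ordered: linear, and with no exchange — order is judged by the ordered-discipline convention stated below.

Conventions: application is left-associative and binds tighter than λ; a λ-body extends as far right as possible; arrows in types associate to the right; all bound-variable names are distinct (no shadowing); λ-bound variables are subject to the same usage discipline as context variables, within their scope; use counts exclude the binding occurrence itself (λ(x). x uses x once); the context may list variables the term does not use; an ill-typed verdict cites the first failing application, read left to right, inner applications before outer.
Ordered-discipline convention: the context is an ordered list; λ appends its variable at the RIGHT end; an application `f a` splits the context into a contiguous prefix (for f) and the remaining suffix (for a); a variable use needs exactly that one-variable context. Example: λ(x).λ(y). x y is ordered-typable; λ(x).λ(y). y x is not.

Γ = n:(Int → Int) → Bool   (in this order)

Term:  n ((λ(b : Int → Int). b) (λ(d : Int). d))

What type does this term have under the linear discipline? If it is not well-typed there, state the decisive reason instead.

term : Bool
counts: n: 1×, b (λ-bound): 1×, d (λ-bound): 1×
uses in reading order: n, b, d
typing: well-typed at Bool
summary: ordered ✓ | linear ✓ | affine ✓ | relevant ✓ | unrestricted ✓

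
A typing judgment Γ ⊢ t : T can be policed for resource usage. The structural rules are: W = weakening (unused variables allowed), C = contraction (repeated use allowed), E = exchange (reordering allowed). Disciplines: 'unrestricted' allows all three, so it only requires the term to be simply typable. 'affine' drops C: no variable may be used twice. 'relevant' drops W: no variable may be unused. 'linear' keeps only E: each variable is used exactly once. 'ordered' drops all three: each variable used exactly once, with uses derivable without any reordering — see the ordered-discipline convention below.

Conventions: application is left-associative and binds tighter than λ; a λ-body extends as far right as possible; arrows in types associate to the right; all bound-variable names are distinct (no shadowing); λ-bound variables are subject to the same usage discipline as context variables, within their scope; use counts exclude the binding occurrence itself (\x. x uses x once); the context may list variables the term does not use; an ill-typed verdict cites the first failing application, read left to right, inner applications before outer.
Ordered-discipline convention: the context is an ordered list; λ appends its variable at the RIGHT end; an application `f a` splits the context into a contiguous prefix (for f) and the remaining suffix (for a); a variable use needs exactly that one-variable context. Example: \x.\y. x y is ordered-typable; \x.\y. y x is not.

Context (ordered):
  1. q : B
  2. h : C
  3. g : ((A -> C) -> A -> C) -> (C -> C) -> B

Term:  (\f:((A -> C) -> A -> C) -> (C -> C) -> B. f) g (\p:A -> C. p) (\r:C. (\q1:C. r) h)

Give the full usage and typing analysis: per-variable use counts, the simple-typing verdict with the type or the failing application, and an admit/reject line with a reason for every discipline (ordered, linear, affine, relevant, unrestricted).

usage: q: 0, h: 1, g: 1, f [bound]: 1, p [bound]: 1, r [bound]: 1, q1 [bound]: 0
order of uses: f, g, p, r, h
typing: well-typed — term : B
ordered: ✗, unused: q, q1 — weakening required
linear: ✗, unused: q, q1 — weakening required
affine: ✓, no duplicate uses among q, h, g, f, p, r, q1
relevant: ✗, unused: q, q1 — weakening required
unrestricted: ✓, well-typed at B; no restrictions here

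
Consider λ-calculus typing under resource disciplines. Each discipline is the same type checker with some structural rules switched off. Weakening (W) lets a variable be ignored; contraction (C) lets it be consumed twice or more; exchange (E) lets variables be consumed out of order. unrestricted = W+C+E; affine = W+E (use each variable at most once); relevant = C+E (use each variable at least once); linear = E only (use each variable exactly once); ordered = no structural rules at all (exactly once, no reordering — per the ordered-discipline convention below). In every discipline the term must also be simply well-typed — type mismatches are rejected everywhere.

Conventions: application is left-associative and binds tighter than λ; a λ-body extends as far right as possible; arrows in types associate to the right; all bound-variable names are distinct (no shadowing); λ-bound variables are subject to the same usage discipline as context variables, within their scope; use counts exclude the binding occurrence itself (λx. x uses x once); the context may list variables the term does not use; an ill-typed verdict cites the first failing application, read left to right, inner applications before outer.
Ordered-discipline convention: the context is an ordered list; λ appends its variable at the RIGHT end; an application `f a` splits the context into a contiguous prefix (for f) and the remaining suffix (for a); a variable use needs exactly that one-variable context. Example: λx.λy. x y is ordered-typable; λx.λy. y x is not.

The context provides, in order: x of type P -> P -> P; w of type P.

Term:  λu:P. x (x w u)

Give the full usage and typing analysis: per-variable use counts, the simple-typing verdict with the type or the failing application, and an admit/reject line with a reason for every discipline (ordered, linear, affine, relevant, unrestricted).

counts: x ×2; w ×1; u (λ-bound) ×1
order of uses: x, x, w, u
typing: well-typed — term : P -> P -> P
ordered: ✗, needs contraction — x ×2
linear: ✗, needs contraction — x ×2
affine: ✗, needs contraction — x ×2
relevant: ✓, at least one use each (x, w, u)
unrestricted: ✓, type-checks (P -> P -> P) and nothing is barred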